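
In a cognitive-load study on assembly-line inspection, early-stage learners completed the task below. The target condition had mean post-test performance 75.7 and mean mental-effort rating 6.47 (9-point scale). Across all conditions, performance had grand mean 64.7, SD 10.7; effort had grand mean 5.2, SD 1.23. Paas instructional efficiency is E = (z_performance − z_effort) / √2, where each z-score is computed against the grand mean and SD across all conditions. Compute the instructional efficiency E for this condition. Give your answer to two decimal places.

z_performance = (75.7 − 64.7) / 10.7 = 11.0000 / 10.7 = 1.0280.
z_effort = (6.47 − 5.2) / 1.23 = 1.2700 / 1.23 = 1.0325.
z_P − z_E = 1.0280 − 1.0325 = -0.0045.
E = -0.0045 / √2 = -0.0045 / 1.41421 = -0.0032 ≈ 0.00.

0.00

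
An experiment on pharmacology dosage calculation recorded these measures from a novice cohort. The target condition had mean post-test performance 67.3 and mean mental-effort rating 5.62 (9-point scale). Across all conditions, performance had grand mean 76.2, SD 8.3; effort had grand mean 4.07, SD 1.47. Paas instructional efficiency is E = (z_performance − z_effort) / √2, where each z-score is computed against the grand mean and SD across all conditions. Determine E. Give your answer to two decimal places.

-1.50

z_performance = (67.3 − 76.2) / 8.3 = -8.9000 / 8.3 = -1.0723.
z_effort = (5.62 − 4.07) / 1.47 = 1.5500 / 1.47 = 1.0544.
z_P − z_E = -1.0723 − 1.0544 = -2.1267.
E = -2.1267 / √2 = -2.1267 / 1.41421 = -1.5038 ≈ -1.50.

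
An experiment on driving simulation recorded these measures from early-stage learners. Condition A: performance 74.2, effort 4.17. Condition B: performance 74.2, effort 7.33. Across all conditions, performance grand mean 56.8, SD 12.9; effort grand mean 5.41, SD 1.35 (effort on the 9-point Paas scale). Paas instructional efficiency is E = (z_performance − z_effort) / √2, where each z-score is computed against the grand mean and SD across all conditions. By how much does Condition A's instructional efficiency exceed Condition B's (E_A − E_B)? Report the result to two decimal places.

Condition A: z_P = (74.2 − 56.8)/12.9 = 1.3488; z_E = (4.17 − 5.41)/1.35 = -0.9185; E_A = (1.3488 − (-0.9185))/√2 = 1.6032.
Condition B: z_P = (74.2 − 56.8)/12.9 = 1.3488; z_E = (7.33 − 5.41)/1.35 = 1.4222; E_B = (1.3488 − 1.4222)/√2 = -0.0519.
E_A − E_B = 1.6032 − (-0.0519) = 1.6551 ≈ 1.66.

1.66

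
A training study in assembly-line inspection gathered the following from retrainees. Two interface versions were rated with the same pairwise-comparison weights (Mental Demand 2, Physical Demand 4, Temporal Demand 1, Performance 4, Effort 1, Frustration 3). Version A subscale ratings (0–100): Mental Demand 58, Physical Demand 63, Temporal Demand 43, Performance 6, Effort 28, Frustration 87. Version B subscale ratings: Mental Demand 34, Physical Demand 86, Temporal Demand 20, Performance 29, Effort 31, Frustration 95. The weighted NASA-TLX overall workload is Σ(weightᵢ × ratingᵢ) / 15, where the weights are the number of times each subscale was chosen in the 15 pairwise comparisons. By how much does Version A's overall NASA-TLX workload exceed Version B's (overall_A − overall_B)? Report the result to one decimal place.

Version A weighted sum = 2·58 + 4·63 + 1·43 + 4·6 + 1·28 + 3·87 = 116 + 252 + 43 + 24 + 28 + 261 = 724; overall_A = 724/15 = 48.2667.
Version B weighted sum = 2·34 + 4·86 + 1·20 + 4·29 + 1·31 + 3·95 = 68 + 344 + 20 + 116 + 31 + 285 = 864; overall_B = 864/15 = 57.6000.
Difference = 48.2667 − 57.6000 = -9.3333 ≈ -9.3.

-9.3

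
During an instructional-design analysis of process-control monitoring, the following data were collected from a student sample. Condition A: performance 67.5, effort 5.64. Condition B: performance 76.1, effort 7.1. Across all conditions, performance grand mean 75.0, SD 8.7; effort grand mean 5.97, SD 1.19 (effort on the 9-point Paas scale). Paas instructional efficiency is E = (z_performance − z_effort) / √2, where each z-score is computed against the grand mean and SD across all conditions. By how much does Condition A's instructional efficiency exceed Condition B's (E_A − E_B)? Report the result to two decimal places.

Condition A: z_P = (67.5 − 75.0)/8.7 = -0.8621; z_E = (5.64 − 5.97)/1.19 = -0.2773; E_A = (-0.8621 − (-0.2773))/√2 = -0.4135.
Condition B: z_P = (76.1 − 75.0)/8.7 = 0.1264; z_E = (7.1 − 5.97)/1.19 = 0.9496; E_B = (0.1264 − 0.9496)/√2 = -0.5821.
E_A − E_B = -0.4135 − (-0.5821) = 0.1686 ≈ 0.17.

0.17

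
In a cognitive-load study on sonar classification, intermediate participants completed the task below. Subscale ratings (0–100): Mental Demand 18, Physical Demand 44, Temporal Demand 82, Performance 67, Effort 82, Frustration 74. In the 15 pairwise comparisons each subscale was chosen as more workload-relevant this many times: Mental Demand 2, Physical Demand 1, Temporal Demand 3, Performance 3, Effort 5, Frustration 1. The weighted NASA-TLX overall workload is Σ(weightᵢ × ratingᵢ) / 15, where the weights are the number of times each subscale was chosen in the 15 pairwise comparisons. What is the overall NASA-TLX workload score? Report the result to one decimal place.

67.4

The tallies are the weights (they sum to 15).
Weighted sum = 2·18 + 1·44 + 3·82 + 3·67 + 5·82 + 1·74
            = 36 + 44 + 246 + 201 + 410 + 74 = 1011.
Overall workload = 1011 / 15 = 67.4000 ≈ 67.4.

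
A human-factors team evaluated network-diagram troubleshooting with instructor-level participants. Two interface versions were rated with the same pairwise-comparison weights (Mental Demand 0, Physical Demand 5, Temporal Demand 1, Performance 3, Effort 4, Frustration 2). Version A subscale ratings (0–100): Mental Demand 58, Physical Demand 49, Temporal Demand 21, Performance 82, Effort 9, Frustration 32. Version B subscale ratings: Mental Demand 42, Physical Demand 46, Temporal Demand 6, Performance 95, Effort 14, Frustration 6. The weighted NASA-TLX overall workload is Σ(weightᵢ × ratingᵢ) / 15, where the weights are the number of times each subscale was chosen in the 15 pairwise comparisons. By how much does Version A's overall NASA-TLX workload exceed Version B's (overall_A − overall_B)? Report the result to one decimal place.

1.5

Version A weighted sum = 0·58 + 5·49 + 1·21 + 3·82 + 4·9 + 2·32 = 0 + 245 + 21 + 246 + 36 + 64 = 612; overall_A = 612/15 = 40.8000.
Version B weighted sum = 0·42 + 5·46 + 1·6 + 3·95 + 4·14 + 2·6 = 0 + 230 + 6 + 285 + 56 + 12 = 589; overall_B = 589/15 = 39.2667.
Difference = 40.8000 − 39.2667 = 1.5333 ≈ 1.5.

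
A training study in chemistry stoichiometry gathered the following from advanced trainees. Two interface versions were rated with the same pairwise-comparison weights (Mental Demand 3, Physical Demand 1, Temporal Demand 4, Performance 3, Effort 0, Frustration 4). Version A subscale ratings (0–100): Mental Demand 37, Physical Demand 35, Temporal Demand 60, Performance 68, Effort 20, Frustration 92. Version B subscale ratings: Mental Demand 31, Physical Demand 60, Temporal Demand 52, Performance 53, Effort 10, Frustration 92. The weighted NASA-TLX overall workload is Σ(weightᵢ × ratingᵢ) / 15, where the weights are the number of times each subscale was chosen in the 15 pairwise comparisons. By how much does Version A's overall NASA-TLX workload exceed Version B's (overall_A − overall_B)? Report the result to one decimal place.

Version A weighted sum = 3·37 + 1·35 + 4·60 + 3·68 + 0·20 + 4·92 = 111 + 35 + 240 + 204 + 0 + 368 = 958; overall_A = 958/15 = 63.8667.
Version B weighted sum = 3·31 + 1·60 + 4·52 + 3·53 + 0·10 + 4·92 = 93 + 60 + 208 + 159 + 0 + 368 = 888; overall_B = 888/15 = 59.2000.
Difference = 63.8667 − 59.2000 = 4.6667 ≈ 4.7.

4.7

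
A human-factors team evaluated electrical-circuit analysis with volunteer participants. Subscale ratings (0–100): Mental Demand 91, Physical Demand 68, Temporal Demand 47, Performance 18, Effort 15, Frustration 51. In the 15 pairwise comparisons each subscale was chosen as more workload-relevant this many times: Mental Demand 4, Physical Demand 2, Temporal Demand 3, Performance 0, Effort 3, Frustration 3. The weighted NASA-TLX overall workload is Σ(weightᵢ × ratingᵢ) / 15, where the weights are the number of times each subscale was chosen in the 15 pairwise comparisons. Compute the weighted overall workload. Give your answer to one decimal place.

55.9

The tallies are the weights (they sum to 15).
Weighted sum = 4·91 + 2·68 + 3·47 + 0·18 + 3·15 + 3·51
            = 364 + 136 + 141 + 0 + 45 + 153 = 839.
Overall workload = 839 / 15 = 55.9333 ≈ 55.9.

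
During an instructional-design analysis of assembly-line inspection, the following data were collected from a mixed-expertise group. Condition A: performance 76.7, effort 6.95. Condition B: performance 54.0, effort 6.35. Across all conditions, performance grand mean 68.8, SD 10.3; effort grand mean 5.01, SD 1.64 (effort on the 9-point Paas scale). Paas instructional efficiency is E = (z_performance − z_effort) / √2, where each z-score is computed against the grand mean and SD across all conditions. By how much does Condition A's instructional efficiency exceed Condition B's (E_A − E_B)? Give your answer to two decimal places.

1.30

Condition A: z_P = (76.7 − 68.8)/10.3 = 0.7670; z_E = (6.95 − 5.01)/1.64 = 1.1829; E_A = (0.7670 − 1.1829)/√2 = -0.2941.
Condition B: z_P = (54.0 − 68.8)/10.3 = -1.4369; z_E = (6.35 − 5.01)/1.64 = 0.8171; E_B = (-1.4369 − 0.8171)/√2 = -1.5938.
E_A − E_B = -0.2941 − (-1.5938) = 1.2997 ≈ 1.30.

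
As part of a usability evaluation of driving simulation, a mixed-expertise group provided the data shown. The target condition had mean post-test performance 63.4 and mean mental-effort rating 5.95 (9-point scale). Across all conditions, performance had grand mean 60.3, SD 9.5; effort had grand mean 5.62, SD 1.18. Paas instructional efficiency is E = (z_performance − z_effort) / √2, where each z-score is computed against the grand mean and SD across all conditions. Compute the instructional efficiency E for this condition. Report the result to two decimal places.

z_performance = (63.4 − 60.3) / 9.5 = 3.1000 / 9.5 = 0.3263.
z_effort = (5.95 − 5.62) / 1.18 = 0.3300 / 1.18 = 0.2797.
z_P − z_E = 0.3263 − 0.2797 = 0.0466.
E = 0.0466 / √2 = 0.0466 / 1.41421 = 0.0330 ≈ 0.03.

0.03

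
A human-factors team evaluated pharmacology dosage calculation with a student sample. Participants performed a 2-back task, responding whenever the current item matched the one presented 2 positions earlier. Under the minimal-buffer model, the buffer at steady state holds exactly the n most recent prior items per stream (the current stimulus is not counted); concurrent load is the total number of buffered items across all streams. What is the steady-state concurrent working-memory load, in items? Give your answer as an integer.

2

The buffer holds the 2 most recent prior items.
Steady-state concurrent load = 2 items.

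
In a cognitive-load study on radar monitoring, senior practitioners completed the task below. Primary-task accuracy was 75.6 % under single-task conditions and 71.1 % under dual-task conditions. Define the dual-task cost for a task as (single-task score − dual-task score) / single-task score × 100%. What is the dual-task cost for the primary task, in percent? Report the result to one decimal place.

Cost = (75.6 − 71.1) / 75.6 × 100%
     = 4.5000 / 75.6 × 100% = 5.9524%.
≈ 6.0%.

6.0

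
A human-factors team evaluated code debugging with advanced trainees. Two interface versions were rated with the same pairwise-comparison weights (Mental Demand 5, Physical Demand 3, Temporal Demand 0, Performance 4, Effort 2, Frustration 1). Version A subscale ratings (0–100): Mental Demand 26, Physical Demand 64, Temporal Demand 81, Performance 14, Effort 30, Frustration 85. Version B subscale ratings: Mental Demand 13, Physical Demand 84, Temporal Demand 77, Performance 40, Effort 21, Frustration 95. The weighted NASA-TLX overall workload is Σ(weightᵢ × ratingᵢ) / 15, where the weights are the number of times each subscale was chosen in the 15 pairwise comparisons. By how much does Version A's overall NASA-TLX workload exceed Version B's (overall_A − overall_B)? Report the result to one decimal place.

-6.1

Version A weighted sum = 5·26 + 3·64 + 0·81 + 4·14 + 2·30 + 1·85 = 130 + 192 + 0 + 56 + 60 + 85 = 523; overall_A = 523/15 = 34.8667.
Version B weighted sum = 5·13 + 3·84 + 0·77 + 4·40 + 2·21 + 1·95 = 65 + 252 + 0 + 160 + 42 + 95 = 614; overall_B = 614/15 = 40.9333.
Difference = 34.8667 − 40.9333 = -6.0666 ≈ -6.1.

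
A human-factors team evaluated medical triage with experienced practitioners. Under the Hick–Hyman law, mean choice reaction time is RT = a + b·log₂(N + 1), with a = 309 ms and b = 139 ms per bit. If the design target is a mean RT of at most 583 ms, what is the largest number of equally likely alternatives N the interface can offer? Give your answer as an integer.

2

Set 309 + 139·log₂(N + 1) ≤ 583.
log₂(N + 1) ≤ (583 − 309) / 139 = 1.9712.
N + 1 ≤ 2^1.9712 = 3.9209.
N ≤ 2.9209, so the largest integer N is 2.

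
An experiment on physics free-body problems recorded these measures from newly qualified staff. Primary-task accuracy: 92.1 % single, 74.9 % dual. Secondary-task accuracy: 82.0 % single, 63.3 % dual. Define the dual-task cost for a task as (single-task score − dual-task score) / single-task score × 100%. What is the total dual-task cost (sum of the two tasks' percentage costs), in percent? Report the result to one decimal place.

Primary cost = (92.1 − 74.9) / 92.1 × 100% = 18.6754%.
Secondary cost = (82.0 − 63.3) / 82.0 × 100% = 22.8049%.
Total = 18.6754% + 22.8049% = 41.4803% ≈ 41.5%.

41.5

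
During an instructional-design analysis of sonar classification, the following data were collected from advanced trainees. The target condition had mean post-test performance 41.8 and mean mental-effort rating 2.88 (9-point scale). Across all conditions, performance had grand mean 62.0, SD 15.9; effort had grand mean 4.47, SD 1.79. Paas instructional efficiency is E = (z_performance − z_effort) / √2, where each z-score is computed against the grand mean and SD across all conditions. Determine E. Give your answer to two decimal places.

z_performance = (41.8 − 62.0) / 15.9 = -20.2000 / 15.9 = -1.2704.
z_effort = (2.88 − 4.47) / 1.79 = -1.5900 / 1.79 = -0.8883.
z_P − z_E = -1.2704 − (-0.8883) = -0.3821.
E = -0.3821 / √2 = -0.3821 / 1.41421 = -0.2702 ≈ -0.27.

-0.27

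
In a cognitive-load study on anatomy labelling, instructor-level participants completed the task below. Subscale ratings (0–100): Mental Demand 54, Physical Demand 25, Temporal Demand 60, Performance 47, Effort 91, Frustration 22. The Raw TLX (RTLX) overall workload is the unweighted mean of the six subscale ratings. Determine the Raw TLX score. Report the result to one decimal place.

Sum of ratings = 54 + 25 + 60 + 47 + 91 + 22 = 299.
RTLX = 299 / 6 = 49.8333 ≈ 49.8.

49.8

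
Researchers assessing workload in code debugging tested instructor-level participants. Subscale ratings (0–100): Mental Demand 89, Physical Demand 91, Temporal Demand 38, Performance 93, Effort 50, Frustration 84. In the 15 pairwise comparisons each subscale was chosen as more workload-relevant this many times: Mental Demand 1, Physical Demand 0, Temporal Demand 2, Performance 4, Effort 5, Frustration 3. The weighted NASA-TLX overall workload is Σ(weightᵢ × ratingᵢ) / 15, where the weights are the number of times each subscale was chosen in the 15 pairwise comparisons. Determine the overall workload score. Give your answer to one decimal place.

The tallies are the weights (they sum to 15).
Weighted sum = 1·89 + 0·91 + 2·38 + 4·93 + 5·50 + 3·84
            = 89 + 0 + 76 + 372 + 250 + 252 = 1039.
Overall workload = 1039 / 15 = 69.2667 ≈ 69.3.

69.3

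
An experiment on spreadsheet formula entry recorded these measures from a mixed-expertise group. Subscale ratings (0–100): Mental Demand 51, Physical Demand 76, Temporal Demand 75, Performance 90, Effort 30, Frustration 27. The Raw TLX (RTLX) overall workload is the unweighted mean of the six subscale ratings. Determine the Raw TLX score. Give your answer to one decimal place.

Sum of ratings = 51 + 76 + 75 + 90 + 30 + 27 = 349.
RTLX = 349 / 6 = 58.1667 ≈ 58.2.

58.2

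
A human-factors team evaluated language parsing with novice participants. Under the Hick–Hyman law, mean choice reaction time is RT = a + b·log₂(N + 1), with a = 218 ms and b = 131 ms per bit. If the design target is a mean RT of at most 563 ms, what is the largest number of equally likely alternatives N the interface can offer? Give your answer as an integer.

Set 218 + 131·log₂(N + 1) ≤ 563.
log₂(N + 1) ≤ (563 − 218) / 131 = 2.6336.
N + 1 ≤ 2^2.6336 = 6.2057.
N ≤ 5.2057, so the largest integer N is 5.

5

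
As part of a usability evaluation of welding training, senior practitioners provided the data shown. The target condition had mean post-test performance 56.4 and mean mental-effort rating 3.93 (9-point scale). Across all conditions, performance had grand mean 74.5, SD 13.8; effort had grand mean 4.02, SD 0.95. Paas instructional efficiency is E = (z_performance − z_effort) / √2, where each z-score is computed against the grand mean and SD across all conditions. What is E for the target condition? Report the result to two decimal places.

-0.86

z_performance = (56.4 − 74.5) / 13.8 = -18.1000 / 13.8 = -1.3116.
z_effort = (3.93 − 4.02) / 0.95 = -0.0900 / 0.95 = -0.0947.
z_P − z_E = -1.3116 − (-0.0947) = -1.2169.
E = -1.2169 / √2 = -1.2169 / 1.41421 = -0.8605 ≈ -0.86.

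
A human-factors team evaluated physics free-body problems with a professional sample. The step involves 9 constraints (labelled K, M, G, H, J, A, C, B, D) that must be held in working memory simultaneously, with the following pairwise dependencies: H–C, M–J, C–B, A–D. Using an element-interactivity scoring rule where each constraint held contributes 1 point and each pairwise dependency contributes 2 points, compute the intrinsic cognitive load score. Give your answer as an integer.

17

Count of constraints held simultaneously: 9.
Count of pairwise dependencies listed: 4.
Element contribution: 9 × 1 = 9.
Interaction contribution: 4 × 2 = 8.
Intrinsic load = 9 + 8 = 17.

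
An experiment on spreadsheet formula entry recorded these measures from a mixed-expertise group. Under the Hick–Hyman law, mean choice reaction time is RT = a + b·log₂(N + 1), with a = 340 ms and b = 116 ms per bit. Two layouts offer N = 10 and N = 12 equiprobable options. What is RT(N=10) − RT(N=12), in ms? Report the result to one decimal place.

RT(10) = 340 + 116·log₂(11) = 340 + 116·3.4594 = 741.2904 ms.
RT(12) = 340 + 116·log₂(13) = 340 + 116·3.7004 = 769.2464 ms.
Difference = 741.2904 − 769.2464 = -27.9560 ≈ -28.0 ms.

-28.0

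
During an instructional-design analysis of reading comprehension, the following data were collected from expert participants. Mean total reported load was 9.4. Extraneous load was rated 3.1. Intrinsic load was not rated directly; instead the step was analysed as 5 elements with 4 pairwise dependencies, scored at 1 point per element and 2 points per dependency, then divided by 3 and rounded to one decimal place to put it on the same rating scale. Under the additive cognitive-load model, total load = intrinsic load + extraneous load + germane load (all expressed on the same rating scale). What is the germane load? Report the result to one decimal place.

Intrinsic (element-interactivity): (5 × 1 + 4 × 2) / 3 = 13 / 3 = 4.3333 → 4.3.
germane load = total − intrinsic − extraneous
             = 9.4 − 4.3 − 3.1 = 2.0.

2.0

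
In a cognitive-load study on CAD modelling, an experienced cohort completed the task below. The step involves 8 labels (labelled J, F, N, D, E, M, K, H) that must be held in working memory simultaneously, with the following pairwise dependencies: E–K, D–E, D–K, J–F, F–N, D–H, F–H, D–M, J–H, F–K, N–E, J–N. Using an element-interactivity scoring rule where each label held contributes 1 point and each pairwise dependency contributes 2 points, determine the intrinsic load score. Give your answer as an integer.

32

Count of labels held simultaneously: 8.
Count of pairwise dependencies listed: 12.
Element contribution: 8 × 1 = 8.
Interaction contribution: 12 × 2 = 24.
Intrinsic load = 8 + 24 = 32.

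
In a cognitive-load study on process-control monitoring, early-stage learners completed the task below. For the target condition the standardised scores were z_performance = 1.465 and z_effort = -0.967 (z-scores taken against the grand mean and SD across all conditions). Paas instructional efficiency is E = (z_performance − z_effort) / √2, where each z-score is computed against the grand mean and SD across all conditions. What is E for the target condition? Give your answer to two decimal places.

1.72

z_P − z_E = 1.465 − (-0.967) = 2.4320.
E = 2.4320 / √2 = 2.4320 / 1.41421 = 1.7197 ≈ 1.72.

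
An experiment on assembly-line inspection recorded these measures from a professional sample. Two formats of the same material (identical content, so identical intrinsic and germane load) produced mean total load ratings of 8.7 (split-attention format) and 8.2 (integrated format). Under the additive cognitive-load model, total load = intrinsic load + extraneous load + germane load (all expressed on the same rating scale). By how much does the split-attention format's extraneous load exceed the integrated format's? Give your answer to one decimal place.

0.5

Intrinsic and germane load are equal across formats, so the difference in total load equals the difference in extraneous load.
Extraneous-load difference = 8.7 − 8.2 = 0.5.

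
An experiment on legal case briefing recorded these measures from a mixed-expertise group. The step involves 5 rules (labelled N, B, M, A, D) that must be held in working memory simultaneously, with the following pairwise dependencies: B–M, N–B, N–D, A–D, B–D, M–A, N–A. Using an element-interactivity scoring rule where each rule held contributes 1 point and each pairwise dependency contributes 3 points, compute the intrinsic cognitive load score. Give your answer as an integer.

Count of rules held simultaneously: 5.
Count of pairwise dependencies listed: 7.
Element contribution: 5 × 1 = 5.
Interaction contribution: 7 × 3 = 21.
Intrinsic load = 5 + 21 = 26.

26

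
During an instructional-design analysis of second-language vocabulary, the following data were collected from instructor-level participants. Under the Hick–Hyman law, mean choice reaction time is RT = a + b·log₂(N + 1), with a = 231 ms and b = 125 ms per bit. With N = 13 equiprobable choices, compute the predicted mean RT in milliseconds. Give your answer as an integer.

707

log₂(13 + 1) = log₂(14) = 3.8074.
RT = 231 + 125 × 3.8074 = 231 + 475.9250 = 706.9250 ms.
≈ 707 ms.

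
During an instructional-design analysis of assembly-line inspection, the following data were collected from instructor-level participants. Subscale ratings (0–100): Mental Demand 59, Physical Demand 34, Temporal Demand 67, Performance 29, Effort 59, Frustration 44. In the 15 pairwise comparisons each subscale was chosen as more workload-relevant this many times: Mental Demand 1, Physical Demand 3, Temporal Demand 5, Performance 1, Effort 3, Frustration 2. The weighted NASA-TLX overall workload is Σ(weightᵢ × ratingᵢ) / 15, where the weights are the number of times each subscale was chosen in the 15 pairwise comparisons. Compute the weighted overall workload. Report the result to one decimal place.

The tallies are the weights (they sum to 15).
Weighted sum = 1·59 + 3·34 + 5·67 + 1·29 + 3·59 + 2·44
            = 59 + 102 + 335 + 29 + 177 + 88 = 790.
Overall workload = 790 / 15 = 52.6667 ≈ 52.7.

52.7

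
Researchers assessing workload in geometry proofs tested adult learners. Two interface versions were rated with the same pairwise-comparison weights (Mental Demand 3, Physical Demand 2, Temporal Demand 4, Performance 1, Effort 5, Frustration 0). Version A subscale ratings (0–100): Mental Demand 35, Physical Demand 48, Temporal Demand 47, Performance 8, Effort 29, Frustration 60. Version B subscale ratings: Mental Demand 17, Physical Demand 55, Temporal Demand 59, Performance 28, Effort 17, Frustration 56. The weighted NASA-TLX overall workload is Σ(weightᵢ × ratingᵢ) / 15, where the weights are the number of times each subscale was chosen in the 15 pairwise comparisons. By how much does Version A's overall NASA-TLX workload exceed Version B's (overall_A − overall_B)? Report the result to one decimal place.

Version A weighted sum = 3·35 + 2·48 + 4·47 + 1·8 + 5·29 + 0·60 = 105 + 96 + 188 + 8 + 145 + 0 = 542; overall_A = 542/15 = 36.1333.
Version B weighted sum = 3·17 + 2·55 + 4·59 + 1·28 + 5·17 + 0·56 = 51 + 110 + 236 + 28 + 85 + 0 = 510; overall_B = 510/15 = 34.0000.
Difference = 36.1333 − 34.0000 = 2.1333 ≈ 2.1.

2.1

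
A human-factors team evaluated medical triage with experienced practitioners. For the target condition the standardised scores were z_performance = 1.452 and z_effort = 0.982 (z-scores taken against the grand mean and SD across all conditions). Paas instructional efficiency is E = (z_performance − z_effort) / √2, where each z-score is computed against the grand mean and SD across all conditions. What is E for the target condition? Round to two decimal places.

z_P − z_E = 1.452 − 0.982 = 0.4700.
E = 0.4700 / √2 = 0.4700 / 1.41421 = 0.3323 ≈ 0.33.

0.33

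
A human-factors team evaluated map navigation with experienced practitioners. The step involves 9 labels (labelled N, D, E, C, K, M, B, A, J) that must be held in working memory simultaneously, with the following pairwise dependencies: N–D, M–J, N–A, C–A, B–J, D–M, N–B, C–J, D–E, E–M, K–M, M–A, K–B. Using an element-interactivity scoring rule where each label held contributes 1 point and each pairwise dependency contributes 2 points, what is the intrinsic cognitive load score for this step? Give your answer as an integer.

35

Count of labels held simultaneously: 9.
Count of pairwise dependencies listed: 13.
Element contribution: 9 × 1 = 9.
Interaction contribution: 13 × 2 = 26.
Intrinsic load = 9 + 26 = 35.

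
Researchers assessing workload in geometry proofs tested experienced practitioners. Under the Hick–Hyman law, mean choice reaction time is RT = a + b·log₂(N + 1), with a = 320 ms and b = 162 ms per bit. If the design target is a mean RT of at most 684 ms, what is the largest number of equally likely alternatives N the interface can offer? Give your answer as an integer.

3

Set 320 + 162·log₂(N + 1) ≤ 684.
log₂(N + 1) ≤ (684 − 320) / 162 = 2.2469.
N + 1 ≤ 2^2.2469 = 4.7466.
N ≤ 3.7466, so the largest integer N is 3.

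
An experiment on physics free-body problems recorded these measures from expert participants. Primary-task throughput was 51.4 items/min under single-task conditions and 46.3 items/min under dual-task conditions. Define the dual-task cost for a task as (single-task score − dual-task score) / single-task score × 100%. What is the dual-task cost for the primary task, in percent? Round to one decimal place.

9.9

Cost = (51.4 − 46.3) / 51.4 × 100%
     = 5.1000 / 51.4 × 100% = 9.9222%.
≈ 9.9%.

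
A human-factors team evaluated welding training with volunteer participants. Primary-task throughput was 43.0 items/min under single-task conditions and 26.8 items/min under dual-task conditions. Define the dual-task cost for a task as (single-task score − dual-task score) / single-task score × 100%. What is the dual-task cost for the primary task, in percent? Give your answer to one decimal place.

Cost = (43.0 − 26.8) / 43.0 × 100%
     = 16.2000 / 43.0 × 100% = 37.6744%.
≈ 37.7%.

37.7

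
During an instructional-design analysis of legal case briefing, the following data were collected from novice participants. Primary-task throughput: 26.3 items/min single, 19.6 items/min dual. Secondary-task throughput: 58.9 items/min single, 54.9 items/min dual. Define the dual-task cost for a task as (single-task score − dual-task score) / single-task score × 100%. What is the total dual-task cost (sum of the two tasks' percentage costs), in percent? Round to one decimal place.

Primary cost = (26.3 − 19.6) / 26.3 × 100% = 25.4753%.
Secondary cost = (58.9 − 54.9) / 58.9 × 100% = 6.7912%.
Total = 25.4753% + 6.7912% = 32.2665% ≈ 32.3%.

32.3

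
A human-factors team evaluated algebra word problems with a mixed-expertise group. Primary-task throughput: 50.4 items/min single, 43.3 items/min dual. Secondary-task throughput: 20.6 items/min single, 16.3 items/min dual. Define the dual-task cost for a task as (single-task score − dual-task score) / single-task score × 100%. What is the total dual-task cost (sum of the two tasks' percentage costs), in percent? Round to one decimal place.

35.0

Primary cost = (50.4 − 43.3) / 50.4 × 100% = 14.0873%.
Secondary cost = (20.6 − 16.3) / 20.6 × 100% = 20.8738%.
Total = 14.0873% + 20.8738% = 34.9611% ≈ 35.0%.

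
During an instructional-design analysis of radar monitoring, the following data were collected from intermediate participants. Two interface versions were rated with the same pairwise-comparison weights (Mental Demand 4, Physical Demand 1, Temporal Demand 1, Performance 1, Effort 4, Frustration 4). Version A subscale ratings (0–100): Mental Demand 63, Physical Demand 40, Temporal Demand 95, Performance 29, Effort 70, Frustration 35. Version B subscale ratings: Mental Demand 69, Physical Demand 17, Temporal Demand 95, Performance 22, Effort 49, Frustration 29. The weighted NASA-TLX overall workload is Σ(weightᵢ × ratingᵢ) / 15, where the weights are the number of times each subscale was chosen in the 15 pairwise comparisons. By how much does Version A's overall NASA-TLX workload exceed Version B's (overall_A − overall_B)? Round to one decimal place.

7.6

Version A weighted sum = 4·63 + 1·40 + 1·95 + 1·29 + 4·70 + 4·35 = 252 + 40 + 95 + 29 + 280 + 140 = 836; overall_A = 836/15 = 55.7333.
Version B weighted sum = 4·69 + 1·17 + 1·95 + 1·22 + 4·49 + 4·29 = 276 + 17 + 95 + 22 + 196 + 116 = 722; overall_B = 722/15 = 48.1333.
Difference = 55.7333 − 48.1333 = 7.6000 ≈ 7.6.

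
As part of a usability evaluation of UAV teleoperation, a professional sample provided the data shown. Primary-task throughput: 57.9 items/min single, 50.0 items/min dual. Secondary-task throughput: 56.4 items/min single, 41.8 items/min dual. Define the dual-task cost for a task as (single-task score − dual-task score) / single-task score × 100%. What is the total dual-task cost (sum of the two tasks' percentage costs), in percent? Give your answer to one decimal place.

Primary cost = (57.9 − 50.0) / 57.9 × 100% = 13.6442%.
Secondary cost = (56.4 − 41.8) / 56.4 × 100% = 25.8865%.
Total = 13.6442% + 25.8865% = 39.5307% ≈ 39.5%.

39.5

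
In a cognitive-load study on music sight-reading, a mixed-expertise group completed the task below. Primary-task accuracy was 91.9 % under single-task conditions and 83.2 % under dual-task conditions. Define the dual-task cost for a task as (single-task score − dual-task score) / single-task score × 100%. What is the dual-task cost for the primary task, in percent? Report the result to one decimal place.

Cost = (91.9 − 83.2) / 91.9 × 100%
     = 8.7000 / 91.9 × 100% = 9.4668%.
≈ 9.5%.

9.5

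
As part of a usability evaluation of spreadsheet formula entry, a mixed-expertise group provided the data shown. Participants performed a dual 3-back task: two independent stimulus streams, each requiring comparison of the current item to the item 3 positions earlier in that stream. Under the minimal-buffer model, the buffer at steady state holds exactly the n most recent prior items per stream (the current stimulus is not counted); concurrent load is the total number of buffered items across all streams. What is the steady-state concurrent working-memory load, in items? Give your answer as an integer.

6

Each stream's buffer holds its 3 most recent prior items.
Two independent streams: 2 × 3 = 6 buffered items at steady state.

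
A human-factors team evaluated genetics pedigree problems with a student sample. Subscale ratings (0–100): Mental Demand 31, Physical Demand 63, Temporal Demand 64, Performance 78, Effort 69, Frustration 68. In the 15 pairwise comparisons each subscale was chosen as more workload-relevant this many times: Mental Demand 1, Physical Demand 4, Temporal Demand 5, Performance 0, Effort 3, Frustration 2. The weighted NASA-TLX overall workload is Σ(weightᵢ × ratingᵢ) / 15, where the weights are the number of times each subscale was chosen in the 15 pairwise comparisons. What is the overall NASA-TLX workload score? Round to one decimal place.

The tallies are the weights (they sum to 15).
Weighted sum = 1·31 + 4·63 + 5·64 + 0·78 + 3·69 + 2·68
            = 31 + 252 + 320 + 0 + 207 + 136 = 946.
Overall workload = 946 / 15 = 63.0667 ≈ 63.1.

63.1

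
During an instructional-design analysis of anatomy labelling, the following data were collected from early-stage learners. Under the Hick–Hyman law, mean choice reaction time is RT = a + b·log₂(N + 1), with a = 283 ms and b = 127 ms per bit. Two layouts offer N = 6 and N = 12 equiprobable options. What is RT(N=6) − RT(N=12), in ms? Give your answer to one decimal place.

-113.4

RT(6) = 283 + 127·log₂(7) = 283 + 127·2.8074 = 639.5398 ms.
RT(12) = 283 + 127·log₂(13) = 283 + 127·3.7004 = 752.9508 ms.
Difference = 639.5398 − 752.9508 = -113.4110 ≈ -113.4 ms.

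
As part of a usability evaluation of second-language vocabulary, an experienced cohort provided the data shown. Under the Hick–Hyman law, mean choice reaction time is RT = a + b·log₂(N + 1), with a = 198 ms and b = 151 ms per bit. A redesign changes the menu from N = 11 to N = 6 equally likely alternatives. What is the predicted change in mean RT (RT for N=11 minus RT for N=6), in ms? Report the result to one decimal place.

117.4

RT(11) = 198 + 151·log₂(12) = 198 + 151·3.5850 = 739.3350 ms.
RT(6) = 198 + 151·log₂(7) = 198 + 151·2.8074 = 621.9174 ms.
Difference = 739.3350 − 621.9174 = 117.4176 ≈ 117.4 ms.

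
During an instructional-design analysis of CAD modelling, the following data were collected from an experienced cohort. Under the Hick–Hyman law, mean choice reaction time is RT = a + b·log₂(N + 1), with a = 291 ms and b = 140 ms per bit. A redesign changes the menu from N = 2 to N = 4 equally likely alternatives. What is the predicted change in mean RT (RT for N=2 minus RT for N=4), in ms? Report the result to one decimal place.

RT(2) = 291 + 140·log₂(3) = 291 + 140·1.5850 = 512.9000 ms.
RT(4) = 291 + 140·log₂(5) = 291 + 140·2.3219 = 616.0660 ms.
Difference = 512.9000 − 616.0660 = -103.1660 ≈ -103.2 ms.

-103.2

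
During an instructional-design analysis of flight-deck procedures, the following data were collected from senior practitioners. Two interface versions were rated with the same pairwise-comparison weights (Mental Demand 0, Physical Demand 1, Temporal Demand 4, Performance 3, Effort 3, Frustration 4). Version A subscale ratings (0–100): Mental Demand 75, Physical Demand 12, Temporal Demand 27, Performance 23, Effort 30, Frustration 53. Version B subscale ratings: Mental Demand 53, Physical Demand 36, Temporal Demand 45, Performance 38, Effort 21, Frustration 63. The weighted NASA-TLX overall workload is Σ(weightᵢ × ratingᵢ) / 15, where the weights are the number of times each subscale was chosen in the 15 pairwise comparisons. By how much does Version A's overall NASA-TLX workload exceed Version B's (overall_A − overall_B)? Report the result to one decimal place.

-10.3

Version A weighted sum = 0·75 + 1·12 + 4·27 + 3·23 + 3·30 + 4·53 = 0 + 12 + 108 + 69 + 90 + 212 = 491; overall_A = 491/15 = 32.7333.
Version B weighted sum = 0·53 + 1·36 + 4·45 + 3·38 + 3·21 + 4·63 = 0 + 36 + 180 + 114 + 63 + 252 = 645; overall_B = 645/15 = 43.0000.
Difference = 32.7333 − 43.0000 = -10.2667 ≈ -10.3.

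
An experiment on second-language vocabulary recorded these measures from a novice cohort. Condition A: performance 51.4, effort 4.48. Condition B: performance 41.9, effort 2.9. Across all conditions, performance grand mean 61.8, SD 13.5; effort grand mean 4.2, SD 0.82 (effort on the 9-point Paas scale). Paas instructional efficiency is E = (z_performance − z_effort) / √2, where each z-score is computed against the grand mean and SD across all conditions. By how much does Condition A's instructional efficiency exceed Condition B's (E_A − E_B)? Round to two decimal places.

Condition A: z_P = (51.4 − 61.8)/13.5 = -0.7704; z_E = (4.48 − 4.2)/0.82 = 0.3415; E_A = (-0.7704 − 0.3415)/√2 = -0.7862.
Condition B: z_P = (41.9 − 61.8)/13.5 = -1.4741; z_E = (2.9 − 4.2)/0.82 = -1.5854; E_B = (-1.4741 − (-1.5854))/√2 = 0.0787.
E_A − E_B = -0.7862 − 0.0787 = -0.8649 ≈ -0.86.

-0.86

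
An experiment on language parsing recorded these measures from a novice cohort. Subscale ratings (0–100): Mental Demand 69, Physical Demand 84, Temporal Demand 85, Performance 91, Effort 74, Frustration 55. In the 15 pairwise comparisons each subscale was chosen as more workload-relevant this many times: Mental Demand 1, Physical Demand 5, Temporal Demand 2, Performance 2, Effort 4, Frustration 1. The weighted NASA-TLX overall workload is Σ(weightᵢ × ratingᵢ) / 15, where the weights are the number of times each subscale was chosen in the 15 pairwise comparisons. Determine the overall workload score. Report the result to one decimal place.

79.5

The tallies are the weights (they sum to 15).
Weighted sum = 1·69 + 5·84 + 2·85 + 2·91 + 4·74 + 1·55
            = 69 + 420 + 170 + 182 + 296 + 55 = 1192.
Overall workload = 1192 / 15 = 79.4667 ≈ 79.5.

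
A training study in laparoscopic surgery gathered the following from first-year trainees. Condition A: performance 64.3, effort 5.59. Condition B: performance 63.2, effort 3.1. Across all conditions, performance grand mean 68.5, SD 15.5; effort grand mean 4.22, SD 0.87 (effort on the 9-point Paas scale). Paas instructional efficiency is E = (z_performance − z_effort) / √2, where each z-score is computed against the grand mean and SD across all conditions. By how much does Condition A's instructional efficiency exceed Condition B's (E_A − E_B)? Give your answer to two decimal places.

-1.97

Condition A: z_P = (64.3 − 68.5)/15.5 = -0.2710; z_E = (5.59 − 4.22)/0.87 = 1.5747; E_A = (-0.2710 − 1.5747)/√2 = -1.3051.
Condition B: z_P = (63.2 − 68.5)/15.5 = -0.3419; z_E = (3.1 − 4.22)/0.87 = -1.2874; E_B = (-0.3419 − (-1.2874))/√2 = 0.6686.
E_A − E_B = -1.3051 − 0.6686 = -1.9737 ≈ -1.97.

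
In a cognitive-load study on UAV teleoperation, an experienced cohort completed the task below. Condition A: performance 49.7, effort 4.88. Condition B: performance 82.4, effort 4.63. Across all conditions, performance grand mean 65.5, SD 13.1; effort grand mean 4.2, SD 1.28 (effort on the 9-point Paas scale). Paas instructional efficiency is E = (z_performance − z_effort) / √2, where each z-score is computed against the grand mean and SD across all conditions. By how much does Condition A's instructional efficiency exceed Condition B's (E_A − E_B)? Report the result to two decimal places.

Condition A: z_P = (49.7 − 65.5)/13.1 = -1.2061; z_E = (4.88 − 4.2)/1.28 = 0.5312; E_A = (-1.2061 − 0.5312)/√2 = -1.2285.
Condition B: z_P = (82.4 − 65.5)/13.1 = 1.2901; z_E = (4.63 − 4.2)/1.28 = 0.3359; E_B = (1.2901 − 0.3359)/√2 = 0.6747.
E_A − E_B = -1.2285 − 0.6747 = -1.9032 ≈ -1.90.

-1.90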